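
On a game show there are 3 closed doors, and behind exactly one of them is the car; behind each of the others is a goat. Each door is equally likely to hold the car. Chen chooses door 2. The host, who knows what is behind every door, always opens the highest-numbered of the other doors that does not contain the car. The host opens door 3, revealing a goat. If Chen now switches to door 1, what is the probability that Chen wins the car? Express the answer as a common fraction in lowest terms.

Consider each possible location of the car in turn.
If it is behind either of doors 1 and 2 (prior 1/3 each): door 3 is the highest-numbered option available, probability 1; weight (1/3)·1 = 1/3 each.
If it is behind door 3 (prior 1/3): the host opened door 3, so this case is ruled out; weight (1/3)·0 = 0.
The weights sum to 2/3.
So P(the car behind door 1 | the host opened door 3) = (1/3) / (2/3) = 1/2.

1/2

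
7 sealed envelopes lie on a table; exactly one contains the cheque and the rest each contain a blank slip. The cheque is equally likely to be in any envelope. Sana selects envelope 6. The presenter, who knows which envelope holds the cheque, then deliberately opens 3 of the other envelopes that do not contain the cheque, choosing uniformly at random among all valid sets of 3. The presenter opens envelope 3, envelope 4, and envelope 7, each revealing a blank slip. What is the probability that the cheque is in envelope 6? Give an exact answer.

1/7

Consider each possible location of the cheque in turn.
If it is in any of envelopes 1, 2, and 5 (prior 1/7 each): the presenter has 10 equally likely choices, so probability 1/10; weight (1/7)·(1/10) = 1/70 each.
If it is in any of envelopes 3, 4, and 7 (prior 1/7 each): that envelope was opened and seen not to hold the prize — ruled out; weight (1/7)·0 = 0 each.
If it is in envelope 6 (prior 1/7): the presenter has 20 equally likely choices, so probability 1/20; weight (1/7)·(1/20) = 1/140.
The weights sum to 1/20.
So P(the cheque in envelope 6 | the presenter opened envelope 3, envelope 4, and envelope 7) = (1/140) / (1/20) = 1/7.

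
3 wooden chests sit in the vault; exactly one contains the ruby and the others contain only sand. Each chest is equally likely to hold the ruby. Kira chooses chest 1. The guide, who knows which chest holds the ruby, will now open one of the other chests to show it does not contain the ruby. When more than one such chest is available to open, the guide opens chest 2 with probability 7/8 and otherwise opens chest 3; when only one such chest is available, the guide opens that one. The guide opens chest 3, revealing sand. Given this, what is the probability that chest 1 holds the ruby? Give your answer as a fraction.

Apply Bayes' rule, conditioning on where the ruby actually is.
If it is in chest 1 (prior 1/3): chest 2 is available but not opened, probability 1/8; weight (1/3)·(1/8) = 1/24.
If it is in chest 2 (prior 1/3): only chest 3 is available, probability 1; weight (1/3)·1 = 1/3.
If it is in chest 3 (prior 1/3): the guide opened chest 3, so this case is ruled out; weight (1/3)·0 = 0.
The weights sum to 3/8.
So P(the ruby in chest 1 | the guide opened chest 3) = (1/24) / (3/8) = 1/9.

1/9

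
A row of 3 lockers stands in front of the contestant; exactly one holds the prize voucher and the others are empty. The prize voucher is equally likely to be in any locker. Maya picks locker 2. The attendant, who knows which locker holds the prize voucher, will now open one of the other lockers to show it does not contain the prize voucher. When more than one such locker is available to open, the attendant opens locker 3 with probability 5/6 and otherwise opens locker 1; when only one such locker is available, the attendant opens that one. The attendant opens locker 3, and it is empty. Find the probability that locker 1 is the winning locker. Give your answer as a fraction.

Condition on the true location of the prize voucher.
If it is in locker 1 (prior 1/3): only locker 3 is available, probability 1; weight (1/3)·1 = 1/3.
If it is in locker 2 (prior 1/3): locker 3 is available, opened with probability 5/6; weight (1/3)·(5/6) = 5/18.
If it is in locker 3 (prior 1/3): the attendant opened locker 3, so this case is ruled out; weight (1/3)·0 = 0.
The weights sum to 11/18.
So P(the prize voucher in locker 1 | the attendant opened locker 3) = (1/3) / (11/18) = 6/11.

6/11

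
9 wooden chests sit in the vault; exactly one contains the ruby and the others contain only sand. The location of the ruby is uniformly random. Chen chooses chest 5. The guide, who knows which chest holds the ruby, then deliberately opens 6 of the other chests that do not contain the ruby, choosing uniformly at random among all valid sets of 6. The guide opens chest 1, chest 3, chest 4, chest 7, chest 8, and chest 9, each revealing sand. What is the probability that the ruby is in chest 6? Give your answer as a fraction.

Consider each possible location of the ruby in turn.
If it is in any of chests 1, 3, 4, 7, 8, and 9 (prior 1/9 each): that chest was opened and seen not to hold the prize — ruled out; weight (1/9)·0 = 0 each.
If it is in either of chests 2 and 6 (prior 1/9 each): the guide has 7 equally likely choices, so probability 1/7; weight (1/9)·(1/7) = 1/63 each.
If it is in chest 5 (prior 1/9): the guide has 28 equally likely choices, so probability 1/28; weight (1/9)·(1/28) = 1/252.
The weights sum to 1/28.
So P(the ruby in chest 6 | the guide opened chest 1, chest 3, chest 4, chest 7, chest 8, and chest 9) = (1/63) / (1/28) = 4/9.

4/9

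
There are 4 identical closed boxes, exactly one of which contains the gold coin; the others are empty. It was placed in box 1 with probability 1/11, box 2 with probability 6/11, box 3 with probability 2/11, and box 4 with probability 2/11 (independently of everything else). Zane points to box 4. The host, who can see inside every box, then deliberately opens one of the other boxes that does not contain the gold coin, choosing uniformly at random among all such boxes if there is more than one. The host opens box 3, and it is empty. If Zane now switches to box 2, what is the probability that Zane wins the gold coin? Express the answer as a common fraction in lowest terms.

18/25

Consider each possible location of the gold coin in turn.
If it is in box 1 (prior 1/11): the host has 2 equally likely choices, so probability 1/2; weight (1/11)·(1/2) = 1/22.
If it is in box 2 (prior 6/11): the host has 2 equally likely choices, so probability 1/2; weight (6/11)·(1/2) = 3/11.
If it is in box 3 (prior 2/11): the host opened box 3, so this case is ruled out; weight (2/11)·0 = 0.
If it is in box 4 (prior 2/11): the host has 3 equally likely choices, so probability 1/3; weight (2/11)·(1/3) = 2/33.
The weights sum to 25/66.
So P(the gold coin in box 2 | the host opened box 3) = (3/11) / (25/66) = 18/25.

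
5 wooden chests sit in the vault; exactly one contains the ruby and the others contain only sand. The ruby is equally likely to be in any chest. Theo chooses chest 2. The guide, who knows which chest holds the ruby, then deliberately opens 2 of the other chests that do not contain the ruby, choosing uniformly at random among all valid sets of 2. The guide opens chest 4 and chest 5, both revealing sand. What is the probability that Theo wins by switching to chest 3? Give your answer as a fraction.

2/5

Consider each possible location of the ruby in turn.
If it is in either of chests 1 and 3 (prior 1/5 each): the guide has 3 equally likely choices, so probability 1/3; weight (1/5)·(1/3) = 1/15 each.
If it is in chest 2 (prior 1/5): the guide has 6 equally likely choices, so probability 1/6; weight (1/5)·(1/6) = 1/30.
If it is in either of chests 4 and 5 (prior 1/5 each): that chest was opened and seen not to hold the prize — ruled out; weight (1/5)·0 = 0 each.
The weights sum to 1/6.
So P(the ruby in chest 3 | the guide opened chest 4 and chest 5) = (1/15) / (1/6) = 2/5.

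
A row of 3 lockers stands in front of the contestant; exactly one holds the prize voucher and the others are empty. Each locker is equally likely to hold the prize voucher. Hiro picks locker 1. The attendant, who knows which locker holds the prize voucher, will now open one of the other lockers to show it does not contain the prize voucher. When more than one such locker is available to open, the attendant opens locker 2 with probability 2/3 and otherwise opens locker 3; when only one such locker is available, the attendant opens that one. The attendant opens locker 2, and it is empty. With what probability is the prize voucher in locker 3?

Apply Bayes' rule, conditioning on where the prize voucher actually is.
If it is in locker 1 (prior 1/3): locker 2 is available, opened with probability 2/3; weight (1/3)·(2/3) = 2/9.
If it is in locker 2 (prior 1/3): the attendant opened locker 2, so this case is ruled out; weight (1/3)·0 = 0.
If it is in locker 3 (prior 1/3): only locker 2 is available, probability 1; weight (1/3)·1 = 1/3.
The weights sum to 5/9.
So P(the prize voucher in locker 3 | the attendant opened locker 2) = (1/3) / (5/9) = 3/5.

3/5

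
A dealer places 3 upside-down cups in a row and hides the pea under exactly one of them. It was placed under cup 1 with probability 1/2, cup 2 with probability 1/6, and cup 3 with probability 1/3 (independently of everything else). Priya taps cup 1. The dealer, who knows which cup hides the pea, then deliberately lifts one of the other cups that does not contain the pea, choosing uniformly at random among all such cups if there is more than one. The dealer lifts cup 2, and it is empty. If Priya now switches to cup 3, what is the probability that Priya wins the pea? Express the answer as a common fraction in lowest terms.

4/7

Condition on the true location of the pea.
If it is under cup 1 (prior 1/2): the dealer has 2 equally likely choices, so probability 1/2; weight (1/2)·(1/2) = 1/4.
If it is under cup 2 (prior 1/6): the dealer opened cup 2, so this case is ruled out; weight (1/6)·0 = 0.
If it is under cup 3 (prior 1/3): the dealer has no choice, probability 1; weight (1/3)·1 = 1/3.
The weights sum to 7/12.
So P(the pea under cup 3 | the dealer opened cup 2) = (1/3) / (7/12) = 4/7.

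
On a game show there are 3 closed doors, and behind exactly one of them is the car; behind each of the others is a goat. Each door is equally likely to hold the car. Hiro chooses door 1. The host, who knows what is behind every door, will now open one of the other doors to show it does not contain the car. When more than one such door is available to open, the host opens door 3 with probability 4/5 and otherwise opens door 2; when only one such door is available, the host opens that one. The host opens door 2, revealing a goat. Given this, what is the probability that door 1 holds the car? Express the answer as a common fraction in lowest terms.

1/6

Consider each possible location of the car in turn.
If it is behind door 1 (prior 1/3): door 3 is available but not opened, probability 1/5; weight (1/3)·(1/5) = 1/15.
If it is behind door 2 (prior 1/3): the host opened door 2, so this case is ruled out; weight (1/3)·0 = 0.
If it is behind door 3 (prior 1/3): only door 2 is available, probability 1; weight (1/3)·1 = 1/3.
The weights sum to 2/5.
So P(the car behind door 1 | the host opened door 2) = (1/15) / (2/5) = 1/6.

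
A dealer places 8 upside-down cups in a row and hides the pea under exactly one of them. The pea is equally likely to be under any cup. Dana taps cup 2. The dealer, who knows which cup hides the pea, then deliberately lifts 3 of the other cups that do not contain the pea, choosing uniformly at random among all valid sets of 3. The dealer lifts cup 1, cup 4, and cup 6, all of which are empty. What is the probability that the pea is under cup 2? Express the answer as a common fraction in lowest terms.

1/8

Apply Bayes' rule, conditioning on where the pea actually is.
If it is under any of cups 1, 4, and 6 (prior 1/8 each): that cup was opened and seen not to hold the prize — ruled out; weight (1/8)·0 = 0 each.
If it is under cup 2 (prior 1/8): the dealer has 35 equally likely choices, so probability 1/35; weight (1/8)·(1/35) = 1/280.
If it is under any of cups 3, 5, 7, and 8 (prior 1/8 each): the dealer has 20 equally likely choices, so probability 1/20; weight (1/8)·(1/20) = 1/160 each.
The weights sum to 1/35.
So P(the pea under cup 2 | the dealer opened cup 1, cup 4, and cup 6) = (1/280) / (1/35) = 1/8.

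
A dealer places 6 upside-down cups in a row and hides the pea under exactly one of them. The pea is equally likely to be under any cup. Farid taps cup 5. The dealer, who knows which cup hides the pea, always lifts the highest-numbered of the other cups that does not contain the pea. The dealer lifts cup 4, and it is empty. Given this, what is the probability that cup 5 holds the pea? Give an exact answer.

Consider each possible location of the pea in turn.
If it is under any of cups 1, 2, 3, and 5 (prior 1/6 each): the dealer would have opened cup 6 instead, probability 0; weight (1/6)·0 = 0 each.
If it is under cup 4 (prior 1/6): the dealer opened cup 4, so this case is ruled out; weight (1/6)·0 = 0.
If it is under cup 6 (prior 1/6): cup 4 is the highest-numbered option available, probability 1; weight (1/6)·1 = 1/6.
The weights sum to 1/6.
So P(the pea under cup 5 | the dealer opened cup 4) = 0 / (1/6) = 0.

0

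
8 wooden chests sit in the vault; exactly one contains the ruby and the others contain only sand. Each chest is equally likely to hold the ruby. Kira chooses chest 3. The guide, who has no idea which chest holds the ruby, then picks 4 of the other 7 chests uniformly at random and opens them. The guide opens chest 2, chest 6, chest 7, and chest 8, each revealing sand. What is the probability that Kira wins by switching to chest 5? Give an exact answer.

1/4

Apply Bayes' rule, conditioning on where the ruby actually is.
If it is in any of chests 1, 3, 4, and 5 (prior 1/8 each): the guide picks exactly this set with probability 1/35 regardless, and none is the prize; weight (1/8)·(1/35) = 1/280 each.
If it is in any of chests 2, 6, 7, and 8 (prior 1/8 each): that chest was opened and seen not to hold the prize — ruled out; weight (1/8)·0 = 0 each.
The weights sum to 1/70.
So P(the ruby in chest 5 | the guide opened chest 2, chest 6, chest 7, and chest 8) = (1/280) / (1/70) = 1/4.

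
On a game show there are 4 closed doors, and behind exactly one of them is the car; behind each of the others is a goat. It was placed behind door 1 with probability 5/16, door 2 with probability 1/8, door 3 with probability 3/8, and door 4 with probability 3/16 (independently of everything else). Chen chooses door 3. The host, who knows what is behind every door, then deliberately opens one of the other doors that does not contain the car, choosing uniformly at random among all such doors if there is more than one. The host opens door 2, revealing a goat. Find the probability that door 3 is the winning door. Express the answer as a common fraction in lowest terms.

1/3

Condition on the true location of the car.
If it is behind door 1 (prior 5/16): the host has 2 equally likely choices, so probability 1/2; weight (5/16)·(1/2) = 5/32.
If it is behind door 2 (prior 1/8): the host opened door 2, so this case is ruled out; weight (1/8)·0 = 0.
If it is behind door 3 (prior 3/8): the host has 3 equally likely choices, so probability 1/3; weight (3/8)·(1/3) = 1/8.
If it is behind door 4 (prior 3/16): the host has 2 equally likely choices, so probability 1/2; weight (3/16)·(1/2) = 3/32.
The weights sum to 3/8.
So P(the car behind door 3 | the host opened door 2) = (1/8) / (3/8) = 1/3.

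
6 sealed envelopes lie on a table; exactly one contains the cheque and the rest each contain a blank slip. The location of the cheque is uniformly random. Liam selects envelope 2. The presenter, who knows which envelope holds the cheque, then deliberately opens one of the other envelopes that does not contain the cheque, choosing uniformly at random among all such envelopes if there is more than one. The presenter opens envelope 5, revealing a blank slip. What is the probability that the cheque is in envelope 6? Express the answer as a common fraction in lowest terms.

5/24

Consider each possible location of the cheque in turn.
If it is in any of envelopes 1, 3, 4, and 6 (prior 1/6 each): the presenter has 4 equally likely choices, so probability 1/4; weight (1/6)·(1/4) = 1/24 each.
If it is in envelope 2 (prior 1/6): the presenter has 5 equally likely choices, so probability 1/5; weight (1/6)·(1/5) = 1/30.
If it is in envelope 5 (prior 1/6): the presenter opened envelope 5, so this case is ruled out; weight (1/6)·0 = 0.
The weights sum to 1/5.
So P(the cheque in envelope 6 | the presenter opened envelope 5) = (1/24) / (1/5) = 5/24.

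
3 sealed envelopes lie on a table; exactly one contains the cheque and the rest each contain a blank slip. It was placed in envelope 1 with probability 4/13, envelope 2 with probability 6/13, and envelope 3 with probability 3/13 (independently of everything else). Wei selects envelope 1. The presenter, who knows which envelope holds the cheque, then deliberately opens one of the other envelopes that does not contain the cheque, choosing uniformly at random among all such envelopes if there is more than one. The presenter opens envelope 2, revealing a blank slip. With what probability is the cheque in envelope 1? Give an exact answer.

2/5

Consider each possible location of the cheque in turn.
If it is in envelope 1 (prior 4/13): the presenter has 2 equally likely choices, so probability 1/2; weight (4/13)·(1/2) = 2/13.
If it is in envelope 2 (prior 6/13): the presenter opened envelope 2, so this case is ruled out; weight (6/13)·0 = 0.
If it is in envelope 3 (prior 3/13): the presenter has no choice, probability 1; weight (3/13)·1 = 3/13.
The weights sum to 5/13.
So P(the cheque in envelope 1 | the presenter opened envelope 2) = (2/13) / (5/13) = 2/5.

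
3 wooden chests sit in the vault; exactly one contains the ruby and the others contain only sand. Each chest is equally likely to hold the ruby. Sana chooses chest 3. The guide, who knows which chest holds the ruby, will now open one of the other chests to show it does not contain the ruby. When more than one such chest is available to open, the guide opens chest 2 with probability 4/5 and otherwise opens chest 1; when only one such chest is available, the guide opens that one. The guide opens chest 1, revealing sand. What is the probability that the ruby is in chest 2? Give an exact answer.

5/6

Consider each possible location of the ruby in turn.
If it is in chest 1 (prior 1/3): the guide opened chest 1, so this case is ruled out; weight (1/3)·0 = 0.
If it is in chest 2 (prior 1/3): only chest 1 is available, probability 1; weight (1/3)·1 = 1/3.
If it is in chest 3 (prior 1/3): chest 2 is available but not opened, probability 1/5; weight (1/3)·(1/5) = 1/15.
The weights sum to 2/5.
So P(the ruby in chest 2 | the guide opened chest 1) = (1/3) / (2/5) = 5/6.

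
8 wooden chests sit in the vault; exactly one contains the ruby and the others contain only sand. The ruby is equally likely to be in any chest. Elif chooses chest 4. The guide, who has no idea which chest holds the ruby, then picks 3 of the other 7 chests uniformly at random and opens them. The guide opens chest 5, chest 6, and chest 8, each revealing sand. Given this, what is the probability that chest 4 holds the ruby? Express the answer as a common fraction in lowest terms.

Because the guide chose which chests to open without knowing where the ruby is, the choice is independent of the prize location. Learning that none of the 3 opened chests holds the ruby simply rules out those 3 locations and leaves the remaining 5 chests still equally likely by symmetry.
So P(the ruby in chest 4) = 1/5.

1/5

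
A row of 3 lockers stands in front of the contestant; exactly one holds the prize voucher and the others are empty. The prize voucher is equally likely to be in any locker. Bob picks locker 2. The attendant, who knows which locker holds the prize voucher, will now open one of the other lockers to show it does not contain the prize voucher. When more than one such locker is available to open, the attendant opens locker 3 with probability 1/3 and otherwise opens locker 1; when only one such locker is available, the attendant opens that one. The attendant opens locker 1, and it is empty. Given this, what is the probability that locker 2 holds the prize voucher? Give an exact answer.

Condition on the true location of the prize voucher.
If it is in locker 1 (prior 1/3): the attendant opened locker 1, so this case is ruled out; weight (1/3)·0 = 0.
If it is in locker 2 (prior 1/3): locker 3 is available but not opened, probability 2/3; weight (1/3)·(2/3) = 2/9.
If it is in locker 3 (prior 1/3): only locker 1 is available, probability 1; weight (1/3)·1 = 1/3.
The weights sum to 5/9.
So P(the prize voucher in locker 2 | the attendant opened locker 1) = (2/9) / (5/9) = 2/5.

2/5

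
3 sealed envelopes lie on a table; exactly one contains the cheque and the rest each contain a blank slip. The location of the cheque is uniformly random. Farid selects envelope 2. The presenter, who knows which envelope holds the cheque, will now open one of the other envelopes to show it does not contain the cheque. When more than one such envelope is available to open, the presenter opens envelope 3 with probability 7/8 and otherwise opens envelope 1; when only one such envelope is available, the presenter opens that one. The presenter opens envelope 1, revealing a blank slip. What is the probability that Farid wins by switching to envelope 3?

Condition on the true location of the cheque.
If it is in envelope 1 (prior 1/3): the presenter opened envelope 1, so this case is ruled out; weight (1/3)·0 = 0.
If it is in envelope 2 (prior 1/3): envelope 3 is available but not opened, probability 1/8; weight (1/3)·(1/8) = 1/24.
If it is in envelope 3 (prior 1/3): only envelope 1 is available, probability 1; weight (1/3)·1 = 1/3.
The weights sum to 3/8.
So P(the cheque in envelope 3 | the presenter opened envelope 1) = (1/3) / (3/8) = 8/9.

8/9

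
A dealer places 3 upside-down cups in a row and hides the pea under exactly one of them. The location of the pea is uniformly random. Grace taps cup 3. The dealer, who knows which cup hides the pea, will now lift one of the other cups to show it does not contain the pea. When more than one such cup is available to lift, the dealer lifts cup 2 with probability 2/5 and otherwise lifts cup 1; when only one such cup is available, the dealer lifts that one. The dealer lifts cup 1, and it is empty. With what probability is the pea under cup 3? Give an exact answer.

3/8

Apply Bayes' rule, conditioning on where the pea actually is.
If it is under cup 1 (prior 1/3): the dealer opened cup 1, so this case is ruled out; weight (1/3)·0 = 0.
If it is under cup 2 (prior 1/3): only cup 1 is available, probability 1; weight (1/3)·1 = 1/3.
If it is under cup 3 (prior 1/3): cup 2 is available but not opened, probability 3/5; weight (1/3)·(3/5) = 1/5.
The weights sum to 8/15.
So P(the pea under cup 3 | the dealer opened cup 1) = (1/5) / (8/15) = 3/8.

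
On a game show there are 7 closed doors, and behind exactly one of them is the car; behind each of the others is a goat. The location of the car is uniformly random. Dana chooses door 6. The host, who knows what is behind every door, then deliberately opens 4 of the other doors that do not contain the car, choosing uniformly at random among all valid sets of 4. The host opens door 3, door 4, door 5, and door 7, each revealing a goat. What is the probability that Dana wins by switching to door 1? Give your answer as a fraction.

3/7

Consider each possible location of the car in turn.
If it is behind either of doors 1 and 2 (prior 1/7 each): the host has 5 equally likely choices, so probability 1/5; weight (1/7)·(1/5) = 1/35 each.
If it is behind any of doors 3, 4, 5, and 7 (prior 1/7 each): that door was opened and seen not to hold the prize — ruled out; weight (1/7)·0 = 0 each.
If it is behind door 6 (prior 1/7): the host has 15 equally likely choices, so probability 1/15; weight (1/7)·(1/15) = 1/105.
The weights sum to 1/15.
So P(the car behind door 1 | the host opened door 3, door 4, door 5, and door 7) = (1/35) / (1/15) = 3/7.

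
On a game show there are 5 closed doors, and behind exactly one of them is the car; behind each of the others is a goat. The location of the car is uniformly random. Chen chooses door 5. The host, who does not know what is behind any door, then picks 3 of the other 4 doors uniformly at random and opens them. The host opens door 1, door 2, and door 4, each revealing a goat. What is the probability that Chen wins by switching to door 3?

1/2

Apply Bayes' rule, conditioning on where the car actually is.
If it is behind any of doors 1, 2, and 4 (prior 1/5 each): that door was opened and seen not to hold the prize — ruled out; weight (1/5)·0 = 0 each.
If it is behind either of doors 3 and 5 (prior 1/5 each): the host picks exactly this set with probability 1/4 regardless, and none is the prize; weight (1/5)·(1/4) = 1/20 each.
The weights sum to 1/10.
So P(the car behind door 3 | the host opened door 1, door 2, and door 4) = (1/20) / (1/10) = 1/2.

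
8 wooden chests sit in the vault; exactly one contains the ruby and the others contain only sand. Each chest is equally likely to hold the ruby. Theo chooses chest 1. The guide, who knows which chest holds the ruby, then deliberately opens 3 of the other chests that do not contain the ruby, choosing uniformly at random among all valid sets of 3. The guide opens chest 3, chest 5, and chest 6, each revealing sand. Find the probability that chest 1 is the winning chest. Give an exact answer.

Consider each possible location of the ruby in turn.
If it is in chest 1 (prior 1/8): the guide has 35 equally likely choices, so probability 1/35; weight (1/8)·(1/35) = 1/280.
If it is in any of chests 2, 4, 7, and 8 (prior 1/8 each): the guide has 20 equally likely choices, so probability 1/20; weight (1/8)·(1/20) = 1/160 each.
If it is in any of chests 3, 5, and 6 (prior 1/8 each): that chest was opened and seen not to hold the prize — ruled out; weight (1/8)·0 = 0 each.
The weights sum to 1/35.
So P(the ruby in chest 1 | the guide opened chest 3, chest 5, and chest 6) = (1/280) / (1/35) = 1/8.

1/8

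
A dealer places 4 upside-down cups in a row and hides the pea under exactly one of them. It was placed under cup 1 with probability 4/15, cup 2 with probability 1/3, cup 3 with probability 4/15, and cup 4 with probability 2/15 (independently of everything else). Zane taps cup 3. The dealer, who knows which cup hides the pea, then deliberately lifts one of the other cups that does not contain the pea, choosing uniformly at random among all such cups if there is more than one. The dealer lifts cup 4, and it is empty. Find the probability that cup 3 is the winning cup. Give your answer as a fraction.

8/35

Consider each possible location of the pea in turn.
If it is under cup 1 (prior 4/15): the dealer has 2 equally likely choices, so probability 1/2; weight (4/15)·(1/2) = 2/15.
If it is under cup 2 (prior 1/3): the dealer has 2 equally likely choices, so probability 1/2; weight (1/3)·(1/2) = 1/6.
If it is under cup 3 (prior 4/15): the dealer has 3 equally likely choices, so probability 1/3; weight (4/15)·(1/3) = 4/45.
If it is under cup 4 (prior 2/15): the dealer opened cup 4, so this case is ruled out; weight (2/15)·0 = 0.
The weights sum to 7/18.
So P(the pea under cup 3 | the dealer opened cup 4) = (4/45) / (7/18) = 8/35.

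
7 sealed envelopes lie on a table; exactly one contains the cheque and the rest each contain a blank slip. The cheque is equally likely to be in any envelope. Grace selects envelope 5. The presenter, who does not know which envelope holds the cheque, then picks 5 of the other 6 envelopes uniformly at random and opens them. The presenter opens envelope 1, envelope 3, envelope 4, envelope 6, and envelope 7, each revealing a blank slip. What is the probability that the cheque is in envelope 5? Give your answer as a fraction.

1/2

Condition on the true location of the cheque.
If it is in any of envelopes 1, 3, 4, 6, and 7 (prior 1/7 each): that envelope was opened and seen not to hold the prize — ruled out; weight (1/7)·0 = 0 each.
If it is in either of envelopes 2 and 5 (prior 1/7 each): the presenter picks exactly this set with probability 1/6 regardless, and none is the prize; weight (1/7)·(1/6) = 1/42 each.
The weights sum to 1/21.
So P(the cheque in envelope 5 | the presenter opened envelope 1, envelope 3, envelope 4, envelope 6, and envelope 7) = (1/42) / (1/21) = 1/2.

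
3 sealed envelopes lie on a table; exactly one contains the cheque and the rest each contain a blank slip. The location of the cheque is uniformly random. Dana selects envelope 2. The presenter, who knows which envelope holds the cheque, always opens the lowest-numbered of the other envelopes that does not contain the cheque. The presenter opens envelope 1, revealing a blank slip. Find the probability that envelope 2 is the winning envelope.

Condition on the true location of the cheque.
If it is in envelope 1 (prior 1/3): the presenter opened envelope 1, so this case is ruled out; weight (1/3)·0 = 0.
If it is in either of envelopes 2 and 3 (prior 1/3 each): envelope 1 is the lowest-numbered option available, probability 1; weight (1/3)·1 = 1/3 each.
The weights sum to 2/3.
So P(the cheque in envelope 2 | the presenter opened envelope 1) = (1/3) / (2/3) = 1/2.

1/2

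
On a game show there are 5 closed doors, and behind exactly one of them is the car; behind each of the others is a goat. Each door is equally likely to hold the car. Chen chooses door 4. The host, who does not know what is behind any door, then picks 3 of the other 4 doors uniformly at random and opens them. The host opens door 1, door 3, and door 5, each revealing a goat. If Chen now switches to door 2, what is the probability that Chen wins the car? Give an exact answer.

1/2

Apply Bayes' rule, conditioning on where the car actually is.
If it is behind any of doors 1, 3, and 5 (prior 1/5 each): that door was opened and seen not to hold the prize — ruled out; weight (1/5)·0 = 0 each.
If it is behind either of doors 2 and 4 (prior 1/5 each): the host picks exactly this set with probability 1/4 regardless, and none is the prize; weight (1/5)·(1/4) = 1/20 each.
The weights sum to 1/10.
So P(the car behind door 2 | the host opened door 1, door 3, and door 5) = (1/20) / (1/10) = 1/2.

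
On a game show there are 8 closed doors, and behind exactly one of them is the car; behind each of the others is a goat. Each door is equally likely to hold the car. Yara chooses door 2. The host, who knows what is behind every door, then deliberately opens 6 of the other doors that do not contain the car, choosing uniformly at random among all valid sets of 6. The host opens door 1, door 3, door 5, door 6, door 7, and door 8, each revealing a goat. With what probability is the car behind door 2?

1/8

Apply Bayes' rule, conditioning on where the car actually is.
If it is behind any of doors 1, 3, 5, 6, 7, and 8 (prior 1/8 each): that door was opened and seen not to hold the prize — ruled out; weight (1/8)·0 = 0 each.
If it is behind door 2 (prior 1/8): the host has 7 equally likely choices, so probability 1/7; weight (1/8)·(1/7) = 1/56.
If it is behind door 4 (prior 1/8): the host has no choice, probability 1; weight (1/8)·1 = 1/8.
The weights sum to 1/7.
So P(the car behind door 2 | the host opened door 1, door 3, door 5, door 6, door 7, and door 8) = (1/56) / (1/7) = 1/8.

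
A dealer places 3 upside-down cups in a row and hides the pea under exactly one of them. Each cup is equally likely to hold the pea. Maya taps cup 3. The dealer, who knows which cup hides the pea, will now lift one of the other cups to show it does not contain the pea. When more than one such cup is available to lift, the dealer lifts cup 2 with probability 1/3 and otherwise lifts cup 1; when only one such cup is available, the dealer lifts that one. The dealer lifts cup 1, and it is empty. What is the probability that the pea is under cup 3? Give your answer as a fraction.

2/5

Consider each possible location of the pea in turn.
If it is under cup 1 (prior 1/3): the dealer opened cup 1, so this case is ruled out; weight (1/3)·0 = 0.
If it is under cup 2 (prior 1/3): only cup 1 is available, probability 1; weight (1/3)·1 = 1/3.
If it is under cup 3 (prior 1/3): cup 2 is available but not opened, probability 2/3; weight (1/3)·(2/3) = 2/9.
The weights sum to 5/9.
So P(the pea under cup 3 | the dealer opened cup 1) = (2/9) / (5/9) = 2/5.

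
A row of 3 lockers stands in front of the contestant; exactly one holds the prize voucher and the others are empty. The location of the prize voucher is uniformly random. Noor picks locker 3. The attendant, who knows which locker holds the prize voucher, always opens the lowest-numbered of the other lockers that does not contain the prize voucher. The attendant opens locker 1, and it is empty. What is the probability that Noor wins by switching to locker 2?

Apply Bayes' rule, conditioning on where the prize voucher actually is.
If it is in locker 1 (prior 1/3): the attendant opened locker 1, so this case is ruled out; weight (1/3)·0 = 0.
If it is in either of lockers 2 and 3 (prior 1/3 each): locker 1 is the lowest-numbered option available, probability 1; weight (1/3)·1 = 1/3 each.
The weights sum to 2/3.
So P(the prize voucher in locker 2 | the attendant opened locker 1) = (1/3) / (2/3) = 1/2.

1/2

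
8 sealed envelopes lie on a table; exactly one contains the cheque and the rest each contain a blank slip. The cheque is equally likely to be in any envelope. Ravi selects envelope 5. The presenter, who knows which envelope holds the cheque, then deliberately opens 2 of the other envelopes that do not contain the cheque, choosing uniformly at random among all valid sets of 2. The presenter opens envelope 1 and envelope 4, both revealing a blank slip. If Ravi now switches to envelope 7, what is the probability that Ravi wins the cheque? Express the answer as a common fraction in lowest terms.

Condition on the true location of the cheque.
If it is in either of envelopes 1 and 4 (prior 1/8 each): that envelope was opened and seen not to hold the prize — ruled out; weight (1/8)·0 = 0 each.
If it is in any of envelopes 2, 3, 6, 7, and 8 (prior 1/8 each): the presenter has 15 equally likely choices, so probability 1/15; weight (1/8)·(1/15) = 1/120 each.
If it is in envelope 5 (prior 1/8): the presenter has 21 equally likely choices, so probability 1/21; weight (1/8)·(1/21) = 1/168.
The weights sum to 1/21.
So P(the cheque in envelope 7 | the presenter opened envelope 1 and envelope 4) = (1/120) / (1/21) = 7/40.

7/40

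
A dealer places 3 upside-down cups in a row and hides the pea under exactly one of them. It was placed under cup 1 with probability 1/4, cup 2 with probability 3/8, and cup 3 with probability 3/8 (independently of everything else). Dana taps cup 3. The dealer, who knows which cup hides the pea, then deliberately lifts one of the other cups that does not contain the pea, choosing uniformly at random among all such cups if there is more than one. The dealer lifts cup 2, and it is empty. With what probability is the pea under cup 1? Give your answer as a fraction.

Apply Bayes' rule, conditioning on where the pea actually is.
If it is under cup 1 (prior 1/4): the dealer has no choice, probability 1; weight (1/4)·1 = 1/4.
If it is under cup 2 (prior 3/8): the dealer opened cup 2, so this case is ruled out; weight (3/8)·0 = 0.
If it is under cup 3 (prior 3/8): the dealer has 2 equally likely choices, so probability 1/2; weight (3/8)·(1/2) = 3/16.
The weights sum to 7/16.
So P(the pea under cup 1 | the dealer opened cup 2) = (1/4) / (7/16) = 4/7.

4/7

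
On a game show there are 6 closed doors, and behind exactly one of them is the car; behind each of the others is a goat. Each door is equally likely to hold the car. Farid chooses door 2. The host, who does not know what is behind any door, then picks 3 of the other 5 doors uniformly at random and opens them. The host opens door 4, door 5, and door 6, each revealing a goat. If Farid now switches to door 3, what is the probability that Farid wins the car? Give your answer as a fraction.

1/3

Because the host chose which doors to open without knowing where the car is, the choice is independent of the prize location. Learning that none of the 3 opened doors holds the car simply rules out those 3 locations and leaves the remaining 3 doors still equally likely by symmetry.
So P(the car behind door 3) = 1/3.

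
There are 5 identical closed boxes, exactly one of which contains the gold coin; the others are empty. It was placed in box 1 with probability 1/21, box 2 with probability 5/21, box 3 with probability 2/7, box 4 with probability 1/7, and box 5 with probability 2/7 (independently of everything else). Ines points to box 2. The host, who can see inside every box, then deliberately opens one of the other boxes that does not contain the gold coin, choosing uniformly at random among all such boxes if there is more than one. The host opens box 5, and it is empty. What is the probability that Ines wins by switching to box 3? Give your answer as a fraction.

24/55

Consider each possible location of the gold coin in turn.
If it is in box 1 (prior 1/21): the host has 3 equally likely choices, so probability 1/3; weight (1/21)·(1/3) = 1/63.
If it is in box 2 (prior 5/21): the host has 4 equally likely choices, so probability 1/4; weight (5/21)·(1/4) = 5/84.
If it is in box 3 (prior 2/7): the host has 3 equally likely choices, so probability 1/3; weight (2/7)·(1/3) = 2/21.
If it is in box 4 (prior 1/7): the host has 3 equally likely choices, so probability 1/3; weight (1/7)·(1/3) = 1/21.
If it is in box 5 (prior 2/7): the host opened box 5, so this case is ruled out; weight (2/7)·0 = 0.
The weights sum to 55/252.
So P(the gold coin in box 3 | the host opened box 5) = (2/21) / (55/252) = 24/55.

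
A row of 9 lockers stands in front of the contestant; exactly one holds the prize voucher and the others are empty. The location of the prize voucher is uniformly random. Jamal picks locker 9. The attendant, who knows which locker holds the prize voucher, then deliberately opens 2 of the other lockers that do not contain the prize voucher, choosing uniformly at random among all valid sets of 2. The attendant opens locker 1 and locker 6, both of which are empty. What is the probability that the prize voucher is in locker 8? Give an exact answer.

Consider each possible location of the prize voucher in turn.
If it is in either of lockers 1 and 6 (prior 1/9 each): that locker was opened and seen not to hold the prize — ruled out; weight (1/9)·0 = 0 each.
If it is in any of lockers 2, 3, 4, 5, 7, and 8 (prior 1/9 each): the attendant has 21 equally likely choices, so probability 1/21; weight (1/9)·(1/21) = 1/189 each.
If it is in locker 9 (prior 1/9): the attendant has 28 equally likely choices, so probability 1/28; weight (1/9)·(1/28) = 1/252.
The weights sum to 1/28.
So P(the prize voucher in locker 8 | the attendant opened locker 1 and locker 6) = (1/189) / (1/28) = 4/27.

4/27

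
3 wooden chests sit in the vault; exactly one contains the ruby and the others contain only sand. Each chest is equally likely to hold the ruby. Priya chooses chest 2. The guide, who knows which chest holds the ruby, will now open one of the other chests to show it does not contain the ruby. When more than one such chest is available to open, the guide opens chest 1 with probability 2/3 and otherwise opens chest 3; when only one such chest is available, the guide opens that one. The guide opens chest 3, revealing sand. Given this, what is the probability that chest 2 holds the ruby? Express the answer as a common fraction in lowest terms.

Apply Bayes' rule, conditioning on where the ruby actually is.
If it is in chest 1 (prior 1/3): only chest 3 is available, probability 1; weight (1/3)·1 = 1/3.
If it is in chest 2 (prior 1/3): chest 1 is available but not opened, probability 1/3; weight (1/3)·(1/3) = 1/9.
If it is in chest 3 (prior 1/3): the guide opened chest 3, so this case is ruled out; weight (1/3)·0 = 0.
The weights sum to 4/9.
So P(the ruby in chest 2 | the guide opened chest 3) = (1/9) / (4/9) = 1/4.

1/4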